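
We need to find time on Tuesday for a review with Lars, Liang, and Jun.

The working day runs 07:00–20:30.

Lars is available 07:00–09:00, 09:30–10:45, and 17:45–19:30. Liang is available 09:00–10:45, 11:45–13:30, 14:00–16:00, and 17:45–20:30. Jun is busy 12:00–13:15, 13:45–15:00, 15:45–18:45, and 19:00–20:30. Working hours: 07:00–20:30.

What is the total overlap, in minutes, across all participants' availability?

Jun free within 07:00–20:30: 07:00–12:00, 13:15–13:45, 15:00–15:45, 18:45–19:00.
Lars ∩ Liang: 09:30–10:45, 17:45–19:30.
Lars ∩ Liang ∩ Jun: 09:30–10:45, 18:45–19:00.
Total common minutes: 75 + 15 = 90.

90 minutes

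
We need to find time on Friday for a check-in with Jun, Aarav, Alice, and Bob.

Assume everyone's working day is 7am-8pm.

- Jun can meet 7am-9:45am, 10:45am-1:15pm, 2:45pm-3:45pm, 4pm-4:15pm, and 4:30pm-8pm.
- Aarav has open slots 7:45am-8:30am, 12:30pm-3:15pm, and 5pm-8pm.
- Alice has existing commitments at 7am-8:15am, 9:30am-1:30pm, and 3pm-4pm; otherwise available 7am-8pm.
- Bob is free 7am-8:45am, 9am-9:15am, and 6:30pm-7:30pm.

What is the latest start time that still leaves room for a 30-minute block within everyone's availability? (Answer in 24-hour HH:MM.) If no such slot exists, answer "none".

19:00

Alice free within 07:00–20:00: 08:15–09:30, 13:30–15:00, 16:00–20:00.
Jun ∩ Aarav: 07:45–08:30, 12:30–13:15, 14:45–15:15, 17:00–20:00.
Jun ∩ Aarav ∩ Alice: 08:15–08:30, 14:45–15:00, 17:00–20:00.
Jun ∩ Aarav ∩ Alice ∩ Bob: 08:15–08:30, 18:30–19:30.
Windows ≥ 30 min: 18:30–19:30.
Latest start in the last window 18:30–19:30 is 19:30 − 30 min = 19:00.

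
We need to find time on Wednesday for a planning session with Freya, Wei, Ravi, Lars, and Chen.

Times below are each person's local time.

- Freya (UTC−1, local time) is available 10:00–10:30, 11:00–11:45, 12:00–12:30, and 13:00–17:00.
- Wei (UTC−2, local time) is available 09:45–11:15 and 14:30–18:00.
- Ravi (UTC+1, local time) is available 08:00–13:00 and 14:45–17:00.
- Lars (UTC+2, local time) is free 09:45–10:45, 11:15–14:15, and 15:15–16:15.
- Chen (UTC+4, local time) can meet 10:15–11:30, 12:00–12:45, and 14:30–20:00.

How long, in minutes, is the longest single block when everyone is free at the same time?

0 minutes

Freya → UTC: 11:00–11:30, 12:00–12:45, 13:00–13:30, 14:00–18:00.
Wei → UTC: 11:45–13:15, 16:30–20:00.
Ravi → UTC: 07:00–12:00, 13:45–16:00.
Lars → UTC: 07:45–08:45, 09:15–12:15, 13:15–14:15.
Chen → UTC: 06:15–07:30, 08:00–08:45, 10:30–16:00.
Freya ∩ Wei: 12:00–12:45, 13:00–13:15, 16:30–18:00.
Freya ∩ Wei ∩ Ravi: (none).
Freya ∩ Wei ∩ Ravi ∩ Lars: (none).
Freya ∩ Wei ∩ Ravi ∩ Lars ∩ Chen: (none).
No common window.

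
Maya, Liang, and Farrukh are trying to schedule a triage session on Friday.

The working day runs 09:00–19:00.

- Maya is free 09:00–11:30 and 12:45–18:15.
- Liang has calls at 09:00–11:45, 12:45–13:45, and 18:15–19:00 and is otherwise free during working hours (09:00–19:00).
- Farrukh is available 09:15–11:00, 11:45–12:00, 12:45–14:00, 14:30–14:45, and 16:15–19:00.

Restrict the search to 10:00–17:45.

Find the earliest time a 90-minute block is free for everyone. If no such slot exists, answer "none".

16:15

Liang free within 09:00–19:00: 11:45–12:45, 13:45–18:15.
Maya ∩ Liang: 13:45–18:15.
Maya ∩ Liang ∩ Farrukh: 13:45–14:00, 14:30–14:45, 16:15–18:15.
Restricted to 10:00–17:45: 13:45–14:00, 14:30–14:45, 16:15–17:45.
Windows ≥ 90 min: 16:15–17:45.
Earliest such window starts at 16:15.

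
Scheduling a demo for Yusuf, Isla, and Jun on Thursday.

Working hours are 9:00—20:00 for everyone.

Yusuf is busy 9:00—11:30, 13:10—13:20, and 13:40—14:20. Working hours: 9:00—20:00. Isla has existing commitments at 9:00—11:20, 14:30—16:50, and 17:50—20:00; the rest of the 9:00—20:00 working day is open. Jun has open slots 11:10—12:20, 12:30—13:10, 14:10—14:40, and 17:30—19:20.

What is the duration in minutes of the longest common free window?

50 minutes

Yusuf free within 09:00–20:00: 11:30–13:10, 13:20–13:40, 14:20–20:00.
Isla free within 09:00–20:00: 11:20–14:30, 16:50–17:50.
Yusuf ∩ Isla: 11:30–13:10, 13:20–13:40, 14:20–14:30, 16:50–17:50.
Yusuf ∩ Isla ∩ Jun: 11:30–12:20, 12:30–13:10, 14:20–14:30, 17:30–17:50.
Common window lengths: 50, 40, 10, 20 min; longest is 50.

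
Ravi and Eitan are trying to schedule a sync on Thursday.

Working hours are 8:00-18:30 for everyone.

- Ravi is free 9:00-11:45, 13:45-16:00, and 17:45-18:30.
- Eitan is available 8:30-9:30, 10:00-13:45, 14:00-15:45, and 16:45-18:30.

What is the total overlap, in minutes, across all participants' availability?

285 minutes

Ravi ∩ Eitan: 09:00–09:30, 10:00–11:45, 14:00–15:45, 17:45–18:30.
Total common minutes: 30 + 105 + 105 + 45 = 285.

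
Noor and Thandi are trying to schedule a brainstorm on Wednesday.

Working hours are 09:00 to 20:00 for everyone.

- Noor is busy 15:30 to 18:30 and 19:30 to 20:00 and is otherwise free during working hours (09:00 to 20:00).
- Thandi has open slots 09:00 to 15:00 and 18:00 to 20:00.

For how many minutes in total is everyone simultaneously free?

Noor free within 09:00–20:00: 09:00–15:30, 18:30–19:30.
Noor ∩ Thandi: 09:00–15:00, 18:30–19:30.
Total common minutes: 360 + 60 = 420.

420 minutes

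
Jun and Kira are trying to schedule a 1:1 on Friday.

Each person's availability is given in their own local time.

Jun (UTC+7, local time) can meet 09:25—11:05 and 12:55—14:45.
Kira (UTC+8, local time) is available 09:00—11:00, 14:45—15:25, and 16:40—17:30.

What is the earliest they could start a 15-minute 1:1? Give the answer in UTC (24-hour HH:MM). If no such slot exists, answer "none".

02:25

Jun → UTC: 02:25–04:05, 05:55–07:45.
Kira → UTC: 01:00–03:00, 06:45–07:25, 08:40–09:30.
Jun ∩ Kira: 02:25–03:00, 06:45–07:25.
Windows ≥ 15 min: 02:25–03:00, 06:45–07:25.
Earliest such window starts at 02:25.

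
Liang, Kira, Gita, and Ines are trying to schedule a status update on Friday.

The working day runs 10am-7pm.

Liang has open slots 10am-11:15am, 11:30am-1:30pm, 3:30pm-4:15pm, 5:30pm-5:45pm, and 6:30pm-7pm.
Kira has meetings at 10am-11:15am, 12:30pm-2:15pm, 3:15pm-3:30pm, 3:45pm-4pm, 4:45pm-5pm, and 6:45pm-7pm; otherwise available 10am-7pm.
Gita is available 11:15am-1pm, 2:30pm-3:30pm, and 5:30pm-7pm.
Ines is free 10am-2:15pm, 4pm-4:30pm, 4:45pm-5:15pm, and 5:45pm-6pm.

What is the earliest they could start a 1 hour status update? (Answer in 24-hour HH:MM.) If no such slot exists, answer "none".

Kira free within 10:00–19:00: 11:15–12:30, 14:15–15:15, 15:30–15:45, 16:00–16:45, 17:00–18:45.
Liang ∩ Kira: 11:30–12:30, 15:30–15:45, 16:00–16:15, 17:30–17:45, 18:30–18:45.
Liang ∩ Kira ∩ Gita: 11:30–12:30, 17:30–17:45, 18:30–18:45.
Liang ∩ Kira ∩ Gita ∩ Ines: 11:30–12:30.
Windows ≥ 60 min: 11:30–12:30.
Earliest such window starts at 11:30.

11:30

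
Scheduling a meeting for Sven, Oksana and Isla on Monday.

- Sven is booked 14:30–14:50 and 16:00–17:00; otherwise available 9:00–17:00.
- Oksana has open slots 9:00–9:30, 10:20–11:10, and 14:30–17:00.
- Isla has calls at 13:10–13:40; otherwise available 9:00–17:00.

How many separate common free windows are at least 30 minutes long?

Sven free within 09:00–17:00: 09:00–14:30, 14:50–16:00.
Isla free within 09:00–17:00: 09:00–13:10, 13:40–17:00.
Sven ∩ Oksana: 09:00–09:30, 10:20–11:10, 14:50–16:00.
Sven ∩ Oksana ∩ Isla: 09:00–09:30, 10:20–11:10, 14:50–16:00.
Windows ≥ 30 min: 09:00–09:30, 10:20–11:10, 14:50–16:00.
That's 3 windows.

3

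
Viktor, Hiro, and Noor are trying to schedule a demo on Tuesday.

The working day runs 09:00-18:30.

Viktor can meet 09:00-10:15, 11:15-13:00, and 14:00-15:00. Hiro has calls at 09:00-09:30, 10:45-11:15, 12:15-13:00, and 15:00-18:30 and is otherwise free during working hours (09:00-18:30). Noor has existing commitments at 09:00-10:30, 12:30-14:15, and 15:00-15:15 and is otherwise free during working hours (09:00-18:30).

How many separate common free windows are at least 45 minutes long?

2

Hiro free within 09:00–18:30: 09:30–10:45, 11:15–12:15, 13:00–15:00.
Noor free within 09:00–18:30: 10:30–12:30, 14:15–15:00, 15:15–18:30.
Viktor ∩ Hiro: 09:30–10:15, 11:15–12:15, 14:00–15:00.
Viktor ∩ Hiro ∩ Noor: 11:15–12:15, 14:15–15:00.
Windows ≥ 45 min: 11:15–12:15, 14:15–15:00.
That's 2 windows.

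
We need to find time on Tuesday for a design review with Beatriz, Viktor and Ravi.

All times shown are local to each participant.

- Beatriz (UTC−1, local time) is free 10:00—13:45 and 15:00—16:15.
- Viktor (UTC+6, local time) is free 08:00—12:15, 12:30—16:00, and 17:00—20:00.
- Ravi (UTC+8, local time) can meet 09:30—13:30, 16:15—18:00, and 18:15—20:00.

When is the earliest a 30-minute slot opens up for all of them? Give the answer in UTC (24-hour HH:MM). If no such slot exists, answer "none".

Beatriz → UTC: 11:00–14:45, 16:00–17:15.
Viktor → UTC: 02:00–06:15, 06:30–10:00, 11:00–14:00.
Ravi → UTC: 01:30–05:30, 08:15–10:00, 10:15–12:00.
Beatriz ∩ Viktor: 11:00–14:00.
Beatriz ∩ Viktor ∩ Ravi: 11:00–12:00.
Windows ≥ 30 min: 11:00–12:00.
Earliest such window starts at 11:00.

11:00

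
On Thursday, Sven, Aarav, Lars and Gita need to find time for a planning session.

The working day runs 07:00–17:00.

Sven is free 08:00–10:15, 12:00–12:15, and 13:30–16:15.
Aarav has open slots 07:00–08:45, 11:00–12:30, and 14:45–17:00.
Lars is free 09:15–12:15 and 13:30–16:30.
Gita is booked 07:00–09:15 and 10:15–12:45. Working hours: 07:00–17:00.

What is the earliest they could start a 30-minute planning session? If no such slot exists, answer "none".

14:45

Gita free within 07:00–17:00: 09:15–10:15, 12:45–17:00.
Sven ∩ Aarav: 08:00–08:45, 12:00–12:15, 14:45–16:15.
Sven ∩ Aarav ∩ Lars: 12:00–12:15, 14:45–16:15.
Sven ∩ Aarav ∩ Lars ∩ Gita: 14:45–16:15.
Windows ≥ 30 min: 14:45–16:15.
Earliest such window starts at 14:45.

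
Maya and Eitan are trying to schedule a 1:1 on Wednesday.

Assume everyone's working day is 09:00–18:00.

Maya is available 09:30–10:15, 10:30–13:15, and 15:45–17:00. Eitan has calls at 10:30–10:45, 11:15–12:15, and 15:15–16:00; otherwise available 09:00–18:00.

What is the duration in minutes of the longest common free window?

Eitan free within 09:00–18:00: 09:00–10:30, 10:45–11:15, 12:15–15:15, 16:00–18:00.
Maya ∩ Eitan: 09:30–10:15, 10:45–11:15, 12:15–13:15, 16:00–17:00.
Common window lengths: 45, 30, 60, 60 min; longest is 60.

60 minutes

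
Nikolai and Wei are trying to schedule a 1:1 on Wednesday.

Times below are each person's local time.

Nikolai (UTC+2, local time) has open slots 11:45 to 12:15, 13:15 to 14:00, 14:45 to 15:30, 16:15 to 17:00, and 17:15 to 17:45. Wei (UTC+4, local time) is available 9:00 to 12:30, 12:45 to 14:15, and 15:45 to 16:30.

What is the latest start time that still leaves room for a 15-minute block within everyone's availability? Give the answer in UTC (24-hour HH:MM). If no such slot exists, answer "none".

Nikolai → UTC: 09:45–10:15, 11:15–12:00, 12:45–13:30, 14:15–15:00, 15:15–15:45.
Wei → UTC: 05:00–08:30, 08:45–10:15, 11:45–12:30.
Nikolai ∩ Wei: 09:45–10:15, 11:45–12:00.
Windows ≥ 15 min: 09:45–10:15, 11:45–12:00.
Latest start in the last window 11:45–12:00 is 12:00 − 15 min = 11:45.

11:45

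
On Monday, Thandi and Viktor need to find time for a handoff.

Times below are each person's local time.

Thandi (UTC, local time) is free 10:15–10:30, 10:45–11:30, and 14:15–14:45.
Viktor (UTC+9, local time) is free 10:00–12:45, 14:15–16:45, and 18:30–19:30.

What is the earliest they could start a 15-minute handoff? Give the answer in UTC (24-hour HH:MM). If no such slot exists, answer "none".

Thandi → UTC: 10:15–10:30, 10:45–11:30, 14:15–14:45.
Viktor → UTC: 01:00–03:45, 05:15–07:45, 09:30–10:30.
Thandi ∩ Viktor: 10:15–10:30.
Windows ≥ 15 min: 10:15–10:30.
Earliest such window starts at 10:15.

10:15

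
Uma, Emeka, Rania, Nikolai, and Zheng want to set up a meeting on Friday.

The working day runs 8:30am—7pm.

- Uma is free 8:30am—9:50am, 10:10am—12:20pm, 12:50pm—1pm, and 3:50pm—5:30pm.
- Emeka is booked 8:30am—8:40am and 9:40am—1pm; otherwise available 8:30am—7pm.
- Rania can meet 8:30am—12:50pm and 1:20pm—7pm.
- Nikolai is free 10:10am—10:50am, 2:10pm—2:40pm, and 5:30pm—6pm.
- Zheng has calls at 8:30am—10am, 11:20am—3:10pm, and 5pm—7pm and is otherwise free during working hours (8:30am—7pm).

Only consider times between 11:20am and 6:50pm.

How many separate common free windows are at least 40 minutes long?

0

Emeka free within 08:30–19:00: 08:40–09:40, 13:00–19:00.
Zheng free within 08:30–19:00: 10:00–11:20, 15:10–17:00.
Uma ∩ Emeka: 08:40–09:40, 15:50–17:30.
Uma ∩ Emeka ∩ Rania: 08:40–09:40, 15:50–17:30.
Uma ∩ Emeka ∩ Rania ∩ Nikolai: (none).
Uma ∩ Emeka ∩ Rania ∩ Nikolai ∩ Zheng: (none).
Restricted to 11:20–18:50: (none).
Windows ≥ 40 min: (none).
That's 0 windows.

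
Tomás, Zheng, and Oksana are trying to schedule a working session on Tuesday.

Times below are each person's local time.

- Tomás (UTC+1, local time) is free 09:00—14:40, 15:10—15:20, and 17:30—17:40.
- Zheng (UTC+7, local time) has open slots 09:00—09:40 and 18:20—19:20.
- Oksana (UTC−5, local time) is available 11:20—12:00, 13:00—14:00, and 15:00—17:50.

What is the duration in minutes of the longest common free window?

0 minutes

Tomás → UTC: 08:00–13:40, 14:10–14:20, 16:30–16:40.
Zheng → UTC: 02:00–02:40, 11:20–12:20.
Oksana → UTC: 16:20–17:00, 18:00–19:00, 20:00–22:50.
Tomás ∩ Zheng: 11:20–12:20.
Tomás ∩ Zheng ∩ Oksana: (none).
No common window.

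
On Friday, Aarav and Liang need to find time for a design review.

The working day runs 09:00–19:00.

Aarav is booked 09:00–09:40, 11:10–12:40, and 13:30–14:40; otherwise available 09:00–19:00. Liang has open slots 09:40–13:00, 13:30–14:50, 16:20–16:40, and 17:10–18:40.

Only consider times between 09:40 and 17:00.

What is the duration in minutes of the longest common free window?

Aarav free within 09:00–19:00: 09:40–11:10, 12:40–13:30, 14:40–19:00.
Aarav ∩ Liang: 09:40–11:10, 12:40–13:00, 14:40–14:50, 16:20–16:40, 17:10–18:40.
Restricted to 09:40–17:00: 09:40–11:10, 12:40–13:00, 14:40–14:50, 16:20–16:40.
Common window lengths: 90, 20, 10, 20 min; longest is 90.

90 minutes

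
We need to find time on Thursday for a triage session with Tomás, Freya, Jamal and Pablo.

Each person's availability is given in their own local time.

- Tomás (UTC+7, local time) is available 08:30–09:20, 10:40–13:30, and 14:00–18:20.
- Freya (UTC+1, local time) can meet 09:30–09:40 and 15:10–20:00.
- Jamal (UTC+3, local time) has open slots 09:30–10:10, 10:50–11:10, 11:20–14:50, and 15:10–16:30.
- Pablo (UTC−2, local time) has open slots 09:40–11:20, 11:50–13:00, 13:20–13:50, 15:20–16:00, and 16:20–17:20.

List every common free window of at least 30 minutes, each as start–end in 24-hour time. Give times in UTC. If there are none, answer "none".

none

Tomás → UTC: 01:30–02:20, 03:40–06:30, 07:00–11:20.
Freya → UTC: 08:30–08:40, 14:10–19:00.
Jamal → UTC: 06:30–07:10, 07:50–08:10, 08:20–11:50, 12:10–13:30.
Pablo → UTC: 11:40–13:20, 13:50–15:00, 15:20–15:50, 17:20–18:00, 18:20–19:20.
Tomás ∩ Freya: 08:30–08:40.
Tomás ∩ Freya ∩ Jamal: 08:30–08:40.
Tomás ∩ Freya ∩ Jamal ∩ Pablo: (none).
Windows ≥ 30 min: (none).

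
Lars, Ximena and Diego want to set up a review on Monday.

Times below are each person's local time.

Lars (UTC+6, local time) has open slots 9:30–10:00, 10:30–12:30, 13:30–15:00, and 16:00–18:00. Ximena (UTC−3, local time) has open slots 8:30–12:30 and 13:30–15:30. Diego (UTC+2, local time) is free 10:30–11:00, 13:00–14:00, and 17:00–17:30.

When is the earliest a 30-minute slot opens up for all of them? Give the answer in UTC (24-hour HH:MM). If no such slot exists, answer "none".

11:30

Lars → UTC: 03:30–04:00, 04:30–06:30, 07:30–09:00, 10:00–12:00.
Ximena → UTC: 11:30–15:30, 16:30–18:30.
Diego → UTC: 08:30–09:00, 11:00–12:00, 15:00–15:30.
Lars ∩ Ximena: 11:30–12:00.
Lars ∩ Ximena ∩ Diego: 11:30–12:00.
Windows ≥ 30 min: 11:30–12:00.
Earliest such window starts at 11:30.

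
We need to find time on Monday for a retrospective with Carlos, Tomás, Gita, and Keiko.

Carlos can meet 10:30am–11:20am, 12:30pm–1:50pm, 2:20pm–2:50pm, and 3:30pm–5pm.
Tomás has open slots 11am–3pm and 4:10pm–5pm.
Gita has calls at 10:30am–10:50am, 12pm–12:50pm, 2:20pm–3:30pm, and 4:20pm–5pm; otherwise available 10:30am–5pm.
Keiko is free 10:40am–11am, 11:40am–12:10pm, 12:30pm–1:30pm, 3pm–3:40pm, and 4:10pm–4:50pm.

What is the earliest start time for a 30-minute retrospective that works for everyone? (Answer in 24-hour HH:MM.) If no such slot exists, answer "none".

Gita free within 10:30–17:00: 10:50–12:00, 12:50–14:20, 15:30–16:20.
Carlos ∩ Tomás: 11:00–11:20, 12:30–13:50, 14:20–14:50, 16:10–17:00.
Carlos ∩ Tomás ∩ Gita: 11:00–11:20, 12:50–13:50, 16:10–16:20.
Carlos ∩ Tomás ∩ Gita ∩ Keiko: 12:50–13:30, 16:10–16:20.
Windows ≥ 30 min: 12:50–13:30.
Earliest such window starts at 12:50.

12:50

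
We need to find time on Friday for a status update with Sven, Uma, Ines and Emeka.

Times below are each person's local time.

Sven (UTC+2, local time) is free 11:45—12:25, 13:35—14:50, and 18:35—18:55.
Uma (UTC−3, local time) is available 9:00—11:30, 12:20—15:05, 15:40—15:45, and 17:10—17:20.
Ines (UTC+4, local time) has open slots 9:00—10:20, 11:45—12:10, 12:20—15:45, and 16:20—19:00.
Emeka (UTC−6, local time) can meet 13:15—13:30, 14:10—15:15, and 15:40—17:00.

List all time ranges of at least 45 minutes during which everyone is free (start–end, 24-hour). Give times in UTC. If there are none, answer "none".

none

Sven → UTC: 09:45–10:25, 11:35–12:50, 16:35–16:55.
Uma → UTC: 12:00–14:30, 15:20–18:05, 18:40–18:45, 20:10–20:20.
Ines → UTC: 05:00–06:20, 07:45–08:10, 08:20–11:45, 12:20–15:00.
Emeka → UTC: 19:15–19:30, 20:10–21:15, 21:40–23:00.
Sven ∩ Uma: 12:00–12:50, 16:35–16:55.
Sven ∩ Uma ∩ Ines: 12:20–12:50.
Sven ∩ Uma ∩ Ines ∩ Emeka: (none).
Windows ≥ 45 min: (none).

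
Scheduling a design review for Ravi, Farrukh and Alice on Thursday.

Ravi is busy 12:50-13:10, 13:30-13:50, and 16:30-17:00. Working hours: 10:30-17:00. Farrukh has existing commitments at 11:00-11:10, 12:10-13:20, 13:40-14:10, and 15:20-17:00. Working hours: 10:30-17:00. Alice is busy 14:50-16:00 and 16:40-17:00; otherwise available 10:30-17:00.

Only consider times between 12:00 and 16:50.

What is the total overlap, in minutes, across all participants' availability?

60 minutes

Ravi free within 10:30–17:00: 10:30–12:50, 13:10–13:30, 13:50–16:30.
Farrukh free within 10:30–17:00: 10:30–11:00, 11:10–12:10, 13:20–13:40, 14:10–15:20.
Alice free within 10:30–17:00: 10:30–14:50, 16:00–16:40.
Ravi ∩ Farrukh: 10:30–11:00, 11:10–12:10, 13:20–13:30, 14:10–15:20.
Ravi ∩ Farrukh ∩ Alice: 10:30–11:00, 11:10–12:10, 13:20–13:30, 14:10–14:50.
Restricted to 12:00–16:50: 12:00–12:10, 13:20–13:30, 14:10–14:50.
Total common minutes: 10 + 10 + 40 = 60.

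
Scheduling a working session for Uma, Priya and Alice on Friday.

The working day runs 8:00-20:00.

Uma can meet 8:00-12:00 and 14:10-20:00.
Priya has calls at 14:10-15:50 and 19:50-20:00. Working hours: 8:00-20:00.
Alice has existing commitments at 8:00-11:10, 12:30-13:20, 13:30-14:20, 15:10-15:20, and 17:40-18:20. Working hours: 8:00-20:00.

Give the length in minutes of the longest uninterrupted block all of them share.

110 minutes

Priya free within 08:00–20:00: 08:00–14:10, 15:50–19:50.
Alice free within 08:00–20:00: 11:10–12:30, 13:20–13:30, 14:20–15:10, 15:20–17:40, 18:20–20:00.
Uma ∩ Priya: 08:00–12:00, 15:50–19:50.
Uma ∩ Priya ∩ Alice: 11:10–12:00, 15:50–17:40, 18:20–19:50.
Common window lengths: 50, 110, 90 min; longest is 110.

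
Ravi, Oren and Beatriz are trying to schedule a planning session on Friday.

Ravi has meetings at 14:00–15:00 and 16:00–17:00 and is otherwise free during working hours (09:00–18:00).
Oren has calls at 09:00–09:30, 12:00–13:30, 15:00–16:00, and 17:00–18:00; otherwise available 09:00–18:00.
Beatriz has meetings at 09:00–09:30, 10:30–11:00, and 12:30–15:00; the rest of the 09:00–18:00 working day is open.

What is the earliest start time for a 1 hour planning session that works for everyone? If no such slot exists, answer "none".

Ravi free within 09:00–18:00: 09:00–14:00, 15:00–16:00, 17:00–18:00.
Oren free within 09:00–18:00: 09:30–12:00, 13:30–15:00, 16:00–17:00.
Beatriz free within 09:00–18:00: 09:30–10:30, 11:00–12:30, 15:00–18:00.
Ravi ∩ Oren: 09:30–12:00, 13:30–14:00.
Ravi ∩ Oren ∩ Beatriz: 09:30–10:30, 11:00–12:00.
Windows ≥ 60 min: 09:30–10:30, 11:00–12:00.
Earliest such window starts at 09:30.

09:30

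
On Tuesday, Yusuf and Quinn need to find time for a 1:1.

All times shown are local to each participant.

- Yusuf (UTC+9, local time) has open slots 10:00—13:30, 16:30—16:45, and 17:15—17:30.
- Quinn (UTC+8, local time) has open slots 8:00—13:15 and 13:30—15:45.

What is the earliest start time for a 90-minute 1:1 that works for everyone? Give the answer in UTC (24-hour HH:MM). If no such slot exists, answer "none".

Yusuf → UTC: 01:00–04:30, 07:30–07:45, 08:15–08:30.
Quinn → UTC: 00:00–05:15, 05:30–07:45.
Yusuf ∩ Quinn: 01:00–04:30, 07:30–07:45.
Windows ≥ 90 min: 01:00–04:30.
Earliest such window starts at 01:00.

01:00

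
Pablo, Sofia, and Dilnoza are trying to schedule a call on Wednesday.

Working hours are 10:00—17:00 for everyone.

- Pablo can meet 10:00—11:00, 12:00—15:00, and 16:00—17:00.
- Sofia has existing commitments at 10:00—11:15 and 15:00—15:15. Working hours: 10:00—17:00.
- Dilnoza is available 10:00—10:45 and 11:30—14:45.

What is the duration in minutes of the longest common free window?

165 minutes

Sofia free within 10:00–17:00: 11:15–15:00, 15:15–17:00.
Pablo ∩ Sofia: 12:00–15:00, 16:00–17:00.
Pablo ∩ Sofia ∩ Dilnoza: 12:00–14:45.
Single common window of 165 minutes.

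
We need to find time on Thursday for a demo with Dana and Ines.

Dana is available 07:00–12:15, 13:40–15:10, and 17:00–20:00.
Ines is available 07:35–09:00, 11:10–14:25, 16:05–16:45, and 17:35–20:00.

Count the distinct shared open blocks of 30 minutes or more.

4

Dana ∩ Ines: 07:35–09:00, 11:10–12:15, 13:40–14:25, 17:35–20:00.
Windows ≥ 30 min: 07:35–09:00, 11:10–12:15, 13:40–14:25, 17:35–20:00.
That's 4 windows.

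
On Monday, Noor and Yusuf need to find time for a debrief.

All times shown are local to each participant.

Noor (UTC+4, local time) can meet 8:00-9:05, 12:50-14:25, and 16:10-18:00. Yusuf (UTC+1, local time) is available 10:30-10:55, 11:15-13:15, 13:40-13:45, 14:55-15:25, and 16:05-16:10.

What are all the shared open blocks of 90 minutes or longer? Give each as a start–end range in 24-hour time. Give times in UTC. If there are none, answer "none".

none

Noor → UTC: 04:00–05:05, 08:50–10:25, 12:10–14:00.
Yusuf → UTC: 09:30–09:55, 10:15–12:15, 12:40–12:45, 13:55–14:25, 15:05–15:10.
Noor ∩ Yusuf: 09:30–09:55, 10:15–10:25, 12:10–12:15, 12:40–12:45, 13:55–14:00.
Windows ≥ 90 min: (none).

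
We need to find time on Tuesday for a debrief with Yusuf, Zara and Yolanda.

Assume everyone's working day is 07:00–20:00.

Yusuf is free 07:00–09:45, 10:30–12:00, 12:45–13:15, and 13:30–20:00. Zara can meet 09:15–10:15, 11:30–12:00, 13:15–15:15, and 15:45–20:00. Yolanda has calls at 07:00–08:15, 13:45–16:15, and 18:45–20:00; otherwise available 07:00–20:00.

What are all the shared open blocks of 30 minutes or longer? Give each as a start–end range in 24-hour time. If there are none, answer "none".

09:15–09:45, 11:30–12:00, 16:15–18:45

Yolanda free within 07:00–20:00: 08:15–13:45, 16:15–18:45.
Yusuf ∩ Zara: 09:15–09:45, 11:30–12:00, 13:30–15:15, 15:45–20:00.
Yusuf ∩ Zara ∩ Yolanda: 09:15–09:45, 11:30–12:00, 13:30–13:45, 16:15–18:45.
Windows ≥ 30 min: 09:15–09:45, 11:30–12:00, 16:15–18:45.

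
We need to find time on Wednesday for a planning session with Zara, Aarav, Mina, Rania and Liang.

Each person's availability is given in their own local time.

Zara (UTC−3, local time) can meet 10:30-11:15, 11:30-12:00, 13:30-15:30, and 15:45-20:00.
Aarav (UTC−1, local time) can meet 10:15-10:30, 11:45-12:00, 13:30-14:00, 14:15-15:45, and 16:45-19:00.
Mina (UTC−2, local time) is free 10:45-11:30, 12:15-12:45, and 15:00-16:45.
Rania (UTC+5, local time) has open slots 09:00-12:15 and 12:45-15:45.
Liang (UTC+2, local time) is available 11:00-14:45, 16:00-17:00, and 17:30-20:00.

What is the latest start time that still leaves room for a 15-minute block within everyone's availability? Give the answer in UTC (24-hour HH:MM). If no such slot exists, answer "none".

Zara → UTC: 13:30–14:15, 14:30–15:00, 16:30–18:30, 18:45–23:00.
Aarav → UTC: 11:15–11:30, 12:45–13:00, 14:30–15:00, 15:15–16:45, 17:45–20:00.
Mina → UTC: 12:45–13:30, 14:15–14:45, 17:00–18:45.
Rania → UTC: 04:00–07:15, 07:45–10:45.
Liang → UTC: 09:00–12:45, 14:00–15:00, 15:30–18:00.
Zara ∩ Aarav: 14:30–15:00, 16:30–16:45, 17:45–18:30, 18:45–20:00.
Zara ∩ Aarav ∩ Mina: 14:30–14:45, 17:45–18:30.
Zara ∩ Aarav ∩ Mina ∩ Rania: (none).
Zara ∩ Aarav ∩ Mina ∩ Rania ∩ Liang: (none).
Windows ≥ 15 min: (none).

none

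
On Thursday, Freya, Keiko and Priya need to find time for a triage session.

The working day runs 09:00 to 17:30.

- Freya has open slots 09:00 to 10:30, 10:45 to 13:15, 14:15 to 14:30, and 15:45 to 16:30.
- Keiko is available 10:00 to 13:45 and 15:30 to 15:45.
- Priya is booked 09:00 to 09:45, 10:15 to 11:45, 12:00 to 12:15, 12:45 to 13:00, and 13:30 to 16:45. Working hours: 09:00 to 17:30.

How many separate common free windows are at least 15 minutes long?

Priya free within 09:00–17:30: 09:45–10:15, 11:45–12:00, 12:15–12:45, 13:00–13:30, 16:45–17:30.
Freya ∩ Keiko: 10:00–10:30, 10:45–13:15.
Freya ∩ Keiko ∩ Priya: 10:00–10:15, 11:45–12:00, 12:15–12:45, 13:00–13:15.
Windows ≥ 15 min: 10:00–10:15, 11:45–12:00, 12:15–12:45, 13:00–13:15.
That's 4 windows.

4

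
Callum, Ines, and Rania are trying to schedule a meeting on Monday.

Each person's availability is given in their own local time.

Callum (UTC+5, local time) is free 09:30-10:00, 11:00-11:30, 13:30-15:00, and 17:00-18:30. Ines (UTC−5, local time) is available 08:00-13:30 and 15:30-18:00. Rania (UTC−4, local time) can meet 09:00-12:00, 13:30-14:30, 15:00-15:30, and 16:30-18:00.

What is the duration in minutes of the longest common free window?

30 minutes

Callum → UTC: 04:30–05:00, 06:00–06:30, 08:30–10:00, 12:00–13:30.
Ines → UTC: 13:00–18:30, 20:30–23:00.
Rania → UTC: 13:00–16:00, 17:30–18:30, 19:00–19:30, 20:30–22:00.
Callum ∩ Ines: 13:00–13:30.
Callum ∩ Ines ∩ Rania: 13:00–13:30.
Single common window of 30 minutes.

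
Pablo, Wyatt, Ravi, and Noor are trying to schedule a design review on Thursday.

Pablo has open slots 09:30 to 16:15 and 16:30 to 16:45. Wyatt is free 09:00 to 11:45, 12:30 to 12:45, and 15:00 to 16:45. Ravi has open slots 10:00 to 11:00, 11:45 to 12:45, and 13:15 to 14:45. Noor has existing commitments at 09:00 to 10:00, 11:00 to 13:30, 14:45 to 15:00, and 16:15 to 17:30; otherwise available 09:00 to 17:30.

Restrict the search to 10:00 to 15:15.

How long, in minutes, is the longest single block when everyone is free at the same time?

Noor free within 09:00–17:30: 10:00–11:00, 13:30–14:45, 15:00–16:15.
Pablo ∩ Wyatt: 09:30–11:45, 12:30–12:45, 15:00–16:15, 16:30–16:45.
Pablo ∩ Wyatt ∩ Ravi: 10:00–11:00, 12:30–12:45.
Pablo ∩ Wyatt ∩ Ravi ∩ Noor: 10:00–11:00.
Restricted to 10:00–15:15: 10:00–11:00.
Single common window of 60 minutes.

60 minutes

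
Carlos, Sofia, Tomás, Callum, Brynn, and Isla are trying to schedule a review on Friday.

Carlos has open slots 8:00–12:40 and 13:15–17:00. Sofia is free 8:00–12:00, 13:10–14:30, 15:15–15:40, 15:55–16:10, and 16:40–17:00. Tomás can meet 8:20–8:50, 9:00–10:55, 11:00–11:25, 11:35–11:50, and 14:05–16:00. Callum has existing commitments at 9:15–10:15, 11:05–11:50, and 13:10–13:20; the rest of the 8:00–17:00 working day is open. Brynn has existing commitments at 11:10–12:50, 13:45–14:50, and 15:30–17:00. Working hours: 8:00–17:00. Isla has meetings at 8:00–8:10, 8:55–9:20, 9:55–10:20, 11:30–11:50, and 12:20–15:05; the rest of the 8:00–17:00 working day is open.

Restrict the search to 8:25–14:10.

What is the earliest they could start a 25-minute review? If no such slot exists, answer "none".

Callum free within 08:00–17:00: 08:00–09:15, 10:15–11:05, 11:50–13:10, 13:20–17:00.
Brynn free within 08:00–17:00: 08:00–11:10, 12:50–13:45, 14:50–15:30.
Isla free within 08:00–17:00: 08:10–08:55, 09:20–09:55, 10:20–11:30, 11:50–12:20, 15:05–17:00.
Carlos ∩ Sofia: 08:00–12:00, 13:15–14:30, 15:15–15:40, 15:55–16:10, 16:40–17:00.
Carlos ∩ Sofia ∩ Tomás: 08:20–08:50, 09:00–10:55, 11:00–11:25, 11:35–11:50, 14:05–14:30, 15:15–15:40, 15:55–16:00.
Carlos ∩ Sofia ∩ Tomás ∩ Callum: 08:20–08:50, 09:00–09:15, 10:15–10:55, 11:00–11:05, 14:05–14:30, 15:15–15:40, 15:55–16:00.
Carlos ∩ Sofia ∩ Tomás ∩ Callum ∩ Brynn: 08:20–08:50, 09:00–09:15, 10:15–10:55, 11:00–11:05, 15:15–15:30.
Carlos ∩ Sofia ∩ Tomás ∩ Callum ∩ Brynn ∩ Isla: 08:20–08:50, 10:20–10:55, 11:00–11:05, 15:15–15:30.
Restricted to 08:25–14:10: 08:25–08:50, 10:20–10:55, 11:00–11:05.
Windows ≥ 25 min: 08:25–08:50, 10:20–10:55.
Earliest such window starts at 08:25.

08:25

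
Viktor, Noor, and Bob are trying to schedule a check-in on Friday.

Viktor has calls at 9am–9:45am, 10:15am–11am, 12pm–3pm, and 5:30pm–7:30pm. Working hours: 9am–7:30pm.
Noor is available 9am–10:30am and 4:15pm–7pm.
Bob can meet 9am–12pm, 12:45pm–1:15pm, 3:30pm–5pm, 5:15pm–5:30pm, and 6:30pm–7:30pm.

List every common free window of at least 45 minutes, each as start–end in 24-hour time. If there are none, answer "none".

16:15–17:00

Viktor free within 09:00–19:30: 09:45–10:15, 11:00–12:00, 15:00–17:30.
Viktor ∩ Noor: 09:45–10:15, 16:15–17:30.
Viktor ∩ Noor ∩ Bob: 09:45–10:15, 16:15–17:00, 17:15–17:30.
Windows ≥ 45 min: 16:15–17:00.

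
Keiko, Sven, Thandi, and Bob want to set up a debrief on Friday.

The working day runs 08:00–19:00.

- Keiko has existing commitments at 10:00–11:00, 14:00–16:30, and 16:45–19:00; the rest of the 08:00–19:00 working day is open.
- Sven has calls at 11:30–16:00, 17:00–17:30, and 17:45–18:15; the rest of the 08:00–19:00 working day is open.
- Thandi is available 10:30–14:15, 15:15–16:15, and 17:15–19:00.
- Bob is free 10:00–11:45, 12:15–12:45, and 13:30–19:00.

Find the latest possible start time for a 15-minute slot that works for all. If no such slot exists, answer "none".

11:15

Keiko free within 08:00–19:00: 08:00–10:00, 11:00–14:00, 16:30–16:45.
Sven free within 08:00–19:00: 08:00–11:30, 16:00–17:00, 17:30–17:45, 18:15–19:00.
Keiko ∩ Sven: 08:00–10:00, 11:00–11:30, 16:30–16:45.
Keiko ∩ Sven ∩ Thandi: 11:00–11:30.
Keiko ∩ Sven ∩ Thandi ∩ Bob: 11:00–11:30.
Windows ≥ 15 min: 11:00–11:30.
Latest start in the last window 11:00–11:30 is 11:30 − 15 min = 11:15.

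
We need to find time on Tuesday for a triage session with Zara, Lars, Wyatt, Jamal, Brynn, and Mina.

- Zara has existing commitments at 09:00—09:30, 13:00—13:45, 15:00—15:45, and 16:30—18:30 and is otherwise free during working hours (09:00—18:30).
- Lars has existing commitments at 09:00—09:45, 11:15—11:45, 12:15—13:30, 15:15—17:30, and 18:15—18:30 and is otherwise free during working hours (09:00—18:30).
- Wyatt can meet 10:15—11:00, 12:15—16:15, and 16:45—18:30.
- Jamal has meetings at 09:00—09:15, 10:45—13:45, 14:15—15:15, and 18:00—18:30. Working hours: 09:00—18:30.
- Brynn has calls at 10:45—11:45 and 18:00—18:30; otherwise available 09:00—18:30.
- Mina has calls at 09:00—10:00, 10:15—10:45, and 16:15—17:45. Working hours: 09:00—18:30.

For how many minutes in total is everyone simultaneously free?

30 minutes

Zara free within 09:00–18:30: 09:30–13:00, 13:45–15:00, 15:45–16:30.
Lars free within 09:00–18:30: 09:45–11:15, 11:45–12:15, 13:30–15:15, 17:30–18:15.
Jamal free within 09:00–18:30: 09:15–10:45, 13:45–14:15, 15:15–18:00.
Brynn free within 09:00–18:30: 09:00–10:45, 11:45–18:00.
Mina free within 09:00–18:30: 10:00–10:15, 10:45–16:15, 17:45–18:30.
Zara ∩ Lars: 09:45–11:15, 11:45–12:15, 13:45–15:00.
Zara ∩ Lars ∩ Wyatt: 10:15–11:00, 13:45–15:00.
Zara ∩ Lars ∩ Wyatt ∩ Jamal: 10:15–10:45, 13:45–14:15.
Zara ∩ Lars ∩ Wyatt ∩ Jamal ∩ Brynn: 10:15–10:45, 13:45–14:15.
Zara ∩ Lars ∩ Wyatt ∩ Jamal ∩ Brynn ∩ Mina: 13:45–14:15.
Total common minutes: 30.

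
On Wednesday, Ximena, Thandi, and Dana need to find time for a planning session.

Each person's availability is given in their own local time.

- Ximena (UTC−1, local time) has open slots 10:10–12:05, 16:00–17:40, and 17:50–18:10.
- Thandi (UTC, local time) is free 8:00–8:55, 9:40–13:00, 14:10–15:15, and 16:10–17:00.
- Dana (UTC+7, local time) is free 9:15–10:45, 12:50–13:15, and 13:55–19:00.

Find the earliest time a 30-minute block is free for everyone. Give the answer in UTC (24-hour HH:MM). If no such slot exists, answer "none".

Ximena → UTC: 11:10–13:05, 17:00–18:40, 18:50–19:10.
Thandi → UTC: 08:00–08:55, 09:40–13:00, 14:10–15:15, 16:10–17:00.
Dana → UTC: 02:15–03:45, 05:50–06:15, 06:55–12:00.
Ximena ∩ Thandi: 11:10–13:00.
Ximena ∩ Thandi ∩ Dana: 11:10–12:00.
Windows ≥ 30 min: 11:10–12:00.
Earliest such window starts at 11:10.

11:10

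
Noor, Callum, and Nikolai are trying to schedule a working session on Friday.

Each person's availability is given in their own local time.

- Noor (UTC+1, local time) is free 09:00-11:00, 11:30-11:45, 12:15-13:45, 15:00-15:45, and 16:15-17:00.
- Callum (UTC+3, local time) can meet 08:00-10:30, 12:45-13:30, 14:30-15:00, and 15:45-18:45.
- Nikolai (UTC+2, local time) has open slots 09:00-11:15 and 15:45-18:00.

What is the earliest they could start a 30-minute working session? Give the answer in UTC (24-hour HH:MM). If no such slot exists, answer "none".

Noor → UTC: 08:00–10:00, 10:30–10:45, 11:15–12:45, 14:00–14:45, 15:15–16:00.
Callum → UTC: 05:00–07:30, 09:45–10:30, 11:30–12:00, 12:45–15:45.
Nikolai → UTC: 07:00–09:15, 13:45–16:00.
Noor ∩ Callum: 09:45–10:00, 11:30–12:00, 14:00–14:45, 15:15–15:45.
Noor ∩ Callum ∩ Nikolai: 14:00–14:45, 15:15–15:45.
Windows ≥ 30 min: 14:00–14:45, 15:15–15:45.
Earliest such window starts at 14:00.

14:00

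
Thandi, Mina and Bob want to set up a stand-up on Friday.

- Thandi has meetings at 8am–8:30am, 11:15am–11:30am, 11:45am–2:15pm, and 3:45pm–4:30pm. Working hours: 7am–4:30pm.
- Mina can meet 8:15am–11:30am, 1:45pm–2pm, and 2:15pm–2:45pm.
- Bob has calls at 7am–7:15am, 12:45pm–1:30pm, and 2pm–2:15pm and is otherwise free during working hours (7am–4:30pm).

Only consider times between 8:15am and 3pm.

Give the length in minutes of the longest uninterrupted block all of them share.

Thandi free within 07:00–16:30: 07:00–08:00, 08:30–11:15, 11:30–11:45, 14:15–15:45.
Bob free within 07:00–16:30: 07:15–12:45, 13:30–14:00, 14:15–16:30.
Thandi ∩ Mina: 08:30–11:15, 14:15–14:45.
Thandi ∩ Mina ∩ Bob: 08:30–11:15, 14:15–14:45.
Restricted to 08:15–15:00: 08:30–11:15, 14:15–14:45.
Common window lengths: 165, 30 min; longest is 165.

165 minutes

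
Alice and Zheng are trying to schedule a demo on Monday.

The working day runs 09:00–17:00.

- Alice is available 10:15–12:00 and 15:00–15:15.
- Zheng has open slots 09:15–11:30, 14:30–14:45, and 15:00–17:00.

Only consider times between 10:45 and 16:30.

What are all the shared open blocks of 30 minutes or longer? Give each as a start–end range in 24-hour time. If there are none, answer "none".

10:45–11:30

Alice ∩ Zheng: 10:15–11:30, 15:00–15:15.
Restricted to 10:45–16:30: 10:45–11:30, 15:00–15:15.
Windows ≥ 30 min: 10:45–11:30.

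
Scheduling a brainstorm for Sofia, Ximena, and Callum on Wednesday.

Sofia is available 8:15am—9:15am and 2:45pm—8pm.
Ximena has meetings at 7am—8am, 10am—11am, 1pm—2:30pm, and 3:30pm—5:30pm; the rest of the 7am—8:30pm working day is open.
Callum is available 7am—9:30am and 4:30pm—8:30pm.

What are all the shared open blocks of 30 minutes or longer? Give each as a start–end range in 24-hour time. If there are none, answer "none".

08:15–09:15, 17:30–20:00

Ximena free within 07:00–20:30: 08:00–10:00, 11:00–13:00, 14:30–15:30, 17:30–20:30.
Sofia ∩ Ximena: 08:15–09:15, 14:45–15:30, 17:30–20:00.
Sofia ∩ Ximena ∩ Callum: 08:15–09:15, 17:30–20:00.
Windows ≥ 30 min: 08:15–09:15, 17:30–20:00.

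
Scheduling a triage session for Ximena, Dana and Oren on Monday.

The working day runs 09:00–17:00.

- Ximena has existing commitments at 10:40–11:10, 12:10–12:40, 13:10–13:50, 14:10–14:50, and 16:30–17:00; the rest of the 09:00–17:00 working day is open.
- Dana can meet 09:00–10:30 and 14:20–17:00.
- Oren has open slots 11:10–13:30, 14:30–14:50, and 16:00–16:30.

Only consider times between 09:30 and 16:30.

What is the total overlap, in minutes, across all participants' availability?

30 minutes

Ximena free within 09:00–17:00: 09:00–10:40, 11:10–12:10, 12:40–13:10, 13:50–14:10, 14:50–16:30.
Ximena ∩ Dana: 09:00–10:30, 14:50–16:30.
Ximena ∩ Dana ∩ Oren: 16:00–16:30.
Restricted to 09:30–16:30: 16:00–16:30.
Total common minutes: 30.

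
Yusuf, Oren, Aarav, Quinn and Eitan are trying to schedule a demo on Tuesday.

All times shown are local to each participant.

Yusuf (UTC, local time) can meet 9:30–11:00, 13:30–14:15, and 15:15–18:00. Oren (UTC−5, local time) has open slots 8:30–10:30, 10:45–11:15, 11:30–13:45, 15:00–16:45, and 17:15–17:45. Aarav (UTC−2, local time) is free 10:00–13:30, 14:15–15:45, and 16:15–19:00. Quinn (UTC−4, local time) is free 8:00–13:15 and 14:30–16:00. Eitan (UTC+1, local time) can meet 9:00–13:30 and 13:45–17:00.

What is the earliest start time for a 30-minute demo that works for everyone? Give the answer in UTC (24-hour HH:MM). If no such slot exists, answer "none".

Yusuf → UTC: 09:30–11:00, 13:30–14:15, 15:15–18:00.
Oren → UTC: 13:30–15:30, 15:45–16:15, 16:30–18:45, 20:00–21:45, 22:15–22:45.
Aarav → UTC: 12:00–15:30, 16:15–17:45, 18:15–21:00.
Quinn → UTC: 12:00–17:15, 18:30–20:00.
Eitan → UTC: 08:00–12:30, 12:45–16:00.
Yusuf ∩ Oren: 13:30–14:15, 15:15–15:30, 15:45–16:15, 16:30–18:00.
Yusuf ∩ Oren ∩ Aarav: 13:30–14:15, 15:15–15:30, 16:30–17:45.
Yusuf ∩ Oren ∩ Aarav ∩ Quinn: 13:30–14:15, 15:15–15:30, 16:30–17:15.
Yusuf ∩ Oren ∩ Aarav ∩ Quinn ∩ Eitan: 13:30–14:15, 15:15–15:30.
Windows ≥ 30 min: 13:30–14:15.
Earliest such window starts at 13:30.

13:30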